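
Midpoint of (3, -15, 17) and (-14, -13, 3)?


Midpoint = ((3+-14)/2, (-15+-13)/2, (17+3)/2) = (-5.5, -14, 10)

(-5.5, -14, 10)


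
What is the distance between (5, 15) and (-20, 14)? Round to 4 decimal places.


d = sqrt((-20-5)^2 + (14-15)^2) = 25.02

25.02


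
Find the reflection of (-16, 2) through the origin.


Reflection through origin: (x, y) -> (-x, -y)
(-16, 2) -> (16, -2)

(16, -2)


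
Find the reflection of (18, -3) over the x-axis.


Reflection across x-axis: (x, y) -> (x, -y)
(18, -3) -> (18, 3)

(18, 3)


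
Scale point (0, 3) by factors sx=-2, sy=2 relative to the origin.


Scaling: (x*sx, y*sy) = (0*-2, 3*2) = (0, 6)

(0, 6)


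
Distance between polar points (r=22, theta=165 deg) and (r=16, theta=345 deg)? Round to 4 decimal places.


d = sqrt(r1^2 + r2^2 - 2*r1*r2*cos(t2-t1))
d = sqrt(22^2 + 16^2 - 2*22*16*cos(345-165)) = 38

38


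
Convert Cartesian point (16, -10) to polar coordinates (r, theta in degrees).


r = sqrt(16^2 + (-10)^2) = 18.868
theta = atan2(-10, 16) = 327.9946 degrees

r = 18.868, theta = 327.9946 degrees


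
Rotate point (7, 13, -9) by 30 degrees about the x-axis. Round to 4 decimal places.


x' = 7
y' = 13*cos(30) - -9*sin(30) = 15.7583
z' = 13*sin(30) + -9*cos(30) = -1.2942

(7, 15.7583, -1.2942)


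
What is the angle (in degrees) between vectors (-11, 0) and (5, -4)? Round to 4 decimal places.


dot = -11*5 + 0*-4 = -55
|u| = 11, |v| = 6.4031
cos(angle) = -0.7809
angle = 141.3402 degrees

141.3402 degrees


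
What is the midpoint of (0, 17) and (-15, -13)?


Midpoint = ((0+-15)/2, (17+-13)/2) = (-7.5, 2)

(-7.5, 2)


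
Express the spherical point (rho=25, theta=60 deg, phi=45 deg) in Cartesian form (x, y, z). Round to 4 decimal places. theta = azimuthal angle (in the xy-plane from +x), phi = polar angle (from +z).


x = 25 * sin(45) * cos(60) = 8.8388
y = 25 * sin(45) * sin(60) = 15.3093
z = 25 * cos(45) = 17.6777

(8.8388, 15.3093, 17.6777)


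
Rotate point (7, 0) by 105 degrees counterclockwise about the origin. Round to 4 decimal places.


x' = 7*cos(105) - 0*sin(105) = -1.8117
y' = 7*sin(105) + 0*cos(105) = 6.7615

(-1.8117, 6.7615)


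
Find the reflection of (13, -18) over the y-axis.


Reflection across y-axis: (x, y) -> (-x, y)
(13, -18) -> (-13, -18)

(-13, -18)


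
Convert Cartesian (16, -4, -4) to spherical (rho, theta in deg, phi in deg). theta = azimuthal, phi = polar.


rho = sqrt(16^2 + (-4)^2 + (-4)^2) = 16.9706
theta = atan2(-4, 16) = 345.9638 deg
phi = acos(-4/16.9706) = 103.633 deg

rho = 16.9706, theta = 345.9638 deg, phi = 103.633 deg


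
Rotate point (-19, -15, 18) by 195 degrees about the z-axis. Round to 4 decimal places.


x' = -19*cos(195) - -15*sin(195) = 14.4703
y' = -19*sin(195) + -15*cos(195) = 19.4064
z' = 18

(14.4703, 19.4064, 18)


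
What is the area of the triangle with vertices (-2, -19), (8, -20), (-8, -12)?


Area = |x1(y2-y3) + x2(y3-y1) + x3(y1-y2)| / 2
= |-2*(-20--12) + 8*(-12--19) + -8*(-19--20)| / 2
= 32

32


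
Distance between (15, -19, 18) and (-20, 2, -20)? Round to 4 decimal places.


d = sqrt((-20-15)^2 + (2--19)^2 + (-20-18)^2) = 55.7674

55.7674


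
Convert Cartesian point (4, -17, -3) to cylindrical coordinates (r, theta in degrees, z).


r = sqrt(4^2 + (-17)^2) = 17.4642
theta = atan2(-17, 4) = 283.2405 deg
z = -3

r = 17.4642, theta = 283.2405 deg, z = -3


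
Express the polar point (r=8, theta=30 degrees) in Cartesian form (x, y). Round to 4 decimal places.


x = 8 * cos(30) = 6.9282
y = 8 * sin(30) = 4

(6.9282, 4)


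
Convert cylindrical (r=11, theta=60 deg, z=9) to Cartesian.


x = 11 * cos(60) = 5.5
y = 11 * sin(60) = 9.5263
z = 9

(5.5, 9.5263, 9)


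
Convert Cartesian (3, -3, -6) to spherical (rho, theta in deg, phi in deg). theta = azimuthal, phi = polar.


rho = sqrt(3^2 + (-3)^2 + (-6)^2) = 7.3485
theta = atan2(-3, 3) = 315 deg
phi = acos(-6/7.3485) = 144.7356 deg

rho = 7.3485, theta = 315 deg, phi = 144.7356 deg


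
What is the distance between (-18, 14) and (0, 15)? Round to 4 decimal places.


d = sqrt((0--18)^2 + (15-14)^2) = 18.0278

18.0278


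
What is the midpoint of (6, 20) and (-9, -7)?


Midpoint = ((6+-9)/2, (20+-7)/2) = (-1.5, 6.5)

(-1.5, 6.5)


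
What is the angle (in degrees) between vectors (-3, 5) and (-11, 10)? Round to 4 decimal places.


dot = -3*-11 + 5*10 = 83
|u| = 5.831, |v| = 14.8661
cos(angle) = 0.9575
angle = 16.7626 degrees

16.7626 degrees


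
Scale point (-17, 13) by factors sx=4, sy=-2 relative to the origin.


Scaling: (x*sx, y*sy) = (-17*4, 13*-2) = (-68, -26)

(-68, -26)


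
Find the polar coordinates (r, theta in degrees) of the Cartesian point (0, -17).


r = sqrt(0^2 + (-17)^2) = 17
theta = atan2(-17, 0) = 270 degrees

r = 17, theta = 270 degrees


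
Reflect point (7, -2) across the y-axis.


Reflection across y-axis: (x, y) -> (-x, y)
(7, -2) -> (-7, -2)

(-7, -2)


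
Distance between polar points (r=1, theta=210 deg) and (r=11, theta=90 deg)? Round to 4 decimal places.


d = sqrt(r1^2 + r2^2 - 2*r1*r2*cos(t2-t1))
d = sqrt(1^2 + 11^2 - 2*1*11*cos(90-210)) = 11.5326

11.5326


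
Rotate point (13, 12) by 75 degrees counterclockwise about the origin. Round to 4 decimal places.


x' = 13*cos(75) - 12*sin(75) = -8.2265
y' = 13*sin(75) + 12*cos(75) = 15.6629

(-8.2265, 15.6629)


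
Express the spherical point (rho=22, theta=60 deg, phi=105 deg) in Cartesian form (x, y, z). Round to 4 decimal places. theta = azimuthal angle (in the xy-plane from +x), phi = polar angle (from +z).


x = 22 * sin(105) * cos(60) = 10.6252
y = 22 * sin(105) * sin(60) = 18.4034
z = 22 * cos(105) = -5.694

(10.6252, 18.4034, -5.694)


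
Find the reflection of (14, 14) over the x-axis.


Reflection across x-axis: (x, y) -> (x, -y)
(14, 14) -> (14, -14)

(14, -14)


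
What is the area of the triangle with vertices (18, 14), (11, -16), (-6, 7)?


Area = |x1(y2-y3) + x2(y3-y1) + x3(y1-y2)| / 2
= |18*(-16-7) + 11*(7-14) + -6*(14--16)| / 2
= 335.5

335.5


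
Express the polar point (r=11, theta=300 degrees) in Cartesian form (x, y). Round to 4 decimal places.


x = 11 * cos(300) = 5.5
y = 11 * sin(300) = -9.5263

(5.5, -9.5263)


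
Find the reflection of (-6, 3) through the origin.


Reflection through origin: (x, y) -> (-x, -y)
(-6, 3) -> (6, -3)

(6, -3)


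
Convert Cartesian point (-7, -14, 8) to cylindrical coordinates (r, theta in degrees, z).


r = sqrt((-7)^2 + (-14)^2) = 15.6525
theta = atan2(-14, -7) = 243.4349 deg
z = 8

r = 15.6525, theta = 243.4349 deg, z = 8


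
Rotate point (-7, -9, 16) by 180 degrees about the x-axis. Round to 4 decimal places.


x' = -7
y' = -9*cos(180) - 16*sin(180) = 9
z' = -9*sin(180) + 16*cos(180) = -16

(-7, 9, -16)


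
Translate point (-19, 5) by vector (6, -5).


Translation: (x+dx, y+dy) = (-19+6, 5+-5) = (-13, 0)

(-13, 0)


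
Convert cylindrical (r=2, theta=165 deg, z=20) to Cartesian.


x = 2 * cos(165) = -1.9319
y = 2 * sin(165) = 0.5176
z = 20

(-1.9319, 0.5176, 20)


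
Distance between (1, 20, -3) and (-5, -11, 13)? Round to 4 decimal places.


d = sqrt((-5-1)^2 + (-11-20)^2 + (13--3)^2) = 35.3977

35.3977


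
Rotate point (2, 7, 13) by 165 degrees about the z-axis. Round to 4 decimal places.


x' = 2*cos(165) - 7*sin(165) = -3.7436
y' = 2*sin(165) + 7*cos(165) = -6.2438
z' = 13

(-3.7436, -6.2438, 13)


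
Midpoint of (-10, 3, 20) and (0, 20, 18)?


Midpoint = ((-10+0)/2, (3+20)/2, (20+18)/2) = (-5, 11.5, 19)

(-5, 11.5, 19)


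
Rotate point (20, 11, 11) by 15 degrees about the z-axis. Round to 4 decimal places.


x' = 20*cos(15) - 11*sin(15) = 16.4715
y' = 20*sin(15) + 11*cos(15) = 15.8016
z' = 11

(16.4715, 15.8016, 11)


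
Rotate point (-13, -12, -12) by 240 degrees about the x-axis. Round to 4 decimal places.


x' = -13
y' = -12*cos(240) - -12*sin(240) = -4.3923
z' = -12*sin(240) + -12*cos(240) = 16.3923

(-13, -4.3923, 16.3923)


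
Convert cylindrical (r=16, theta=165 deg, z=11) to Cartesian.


x = 16 * cos(165) = -15.4548
y = 16 * sin(165) = 4.1411
z = 11

(-15.4548, 4.1411, 11)


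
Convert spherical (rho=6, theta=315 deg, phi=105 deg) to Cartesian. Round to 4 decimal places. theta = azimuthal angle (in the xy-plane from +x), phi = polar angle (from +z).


x = 6 * sin(105) * cos(315) = 4.0981
y = 6 * sin(105) * sin(315) = -4.0981
z = 6 * cos(105) = -1.5529

(4.0981, -4.0981, -1.5529)


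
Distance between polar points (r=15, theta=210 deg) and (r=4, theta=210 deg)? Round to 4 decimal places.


d = sqrt(r1^2 + r2^2 - 2*r1*r2*cos(t2-t1))
d = sqrt(15^2 + 4^2 - 2*15*4*cos(210-210)) = 11

11


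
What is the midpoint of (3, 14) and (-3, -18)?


Midpoint = ((3+-3)/2, (14+-18)/2) = (0, -2)

(0, -2)


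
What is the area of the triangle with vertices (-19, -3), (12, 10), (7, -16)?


Area = |x1(y2-y3) + x2(y3-y1) + x3(y1-y2)| / 2
= |-19*(10--16) + 12*(-16--3) + 7*(-3-10)| / 2
= 370.5

370.5


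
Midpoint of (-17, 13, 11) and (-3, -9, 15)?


Midpoint = ((-17+-3)/2, (13+-9)/2, (11+15)/2) = (-10, 2, 13)

(-10, 2, 13)


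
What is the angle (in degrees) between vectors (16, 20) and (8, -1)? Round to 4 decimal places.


dot = 16*8 + 20*-1 = 108
|u| = 25.6125, |v| = 8.0623
cos(angle) = 0.523
angle = 58.4652 degrees

58.4652 degrees


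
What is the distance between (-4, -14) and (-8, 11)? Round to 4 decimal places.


d = sqrt((-8--4)^2 + (11--14)^2) = 25.318

25.318


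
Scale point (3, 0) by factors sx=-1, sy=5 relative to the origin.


Scaling: (x*sx, y*sy) = (3*-1, 0*5) = (-3, 0)

(-3, 0)


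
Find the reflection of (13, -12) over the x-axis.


Reflection across x-axis: (x, y) -> (x, -y)
(13, -12) -> (13, 12)

(13, 12)


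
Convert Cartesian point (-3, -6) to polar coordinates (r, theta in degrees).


r = sqrt((-3)^2 + (-6)^2) = 6.7082
theta = atan2(-6, -3) = 243.4349 degrees

r = 6.7082, theta = 243.4349 degrees


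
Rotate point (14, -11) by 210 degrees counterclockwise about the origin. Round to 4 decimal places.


x' = 14*cos(210) - -11*sin(210) = -17.6244
y' = 14*sin(210) + -11*cos(210) = 2.5263

(-17.6244, 2.5263)


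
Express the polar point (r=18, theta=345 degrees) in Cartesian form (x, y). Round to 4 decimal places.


x = 18 * cos(345) = 17.3867
y = 18 * sin(345) = -4.6587

(17.3867, -4.6587)


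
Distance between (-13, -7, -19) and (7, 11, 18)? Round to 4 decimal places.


d = sqrt((7--13)^2 + (11--7)^2 + (18--19)^2) = 45.7493

45.7493


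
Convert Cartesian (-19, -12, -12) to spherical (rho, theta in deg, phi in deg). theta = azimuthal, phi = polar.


rho = sqrt((-19)^2 + (-12)^2 + (-12)^2) = 25.4755
theta = atan2(-12, -19) = 212.2756 deg
phi = acos(-12/25.4755) = 118.1019 deg

rho = 25.4755, theta = 212.2756 deg, phi = 118.1019 deg


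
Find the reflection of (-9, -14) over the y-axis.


Reflection across y-axis: (x, y) -> (-x, y)
(-9, -14) -> (9, -14)

(9, -14)


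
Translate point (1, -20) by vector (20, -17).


Translation: (x+dx, y+dy) = (1+20, -20+-17) = (21, -37)

(21, -37)


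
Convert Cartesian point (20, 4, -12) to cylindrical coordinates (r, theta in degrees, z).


r = sqrt(20^2 + 4^2) = 20.3961
theta = atan2(4, 20) = 11.3099 deg
z = -12

r = 20.3961, theta = 11.3099 deg, z = -12


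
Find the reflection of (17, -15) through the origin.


Reflection through origin: (x, y) -> (-x, -y)
(17, -15) -> (-17, 15)

(-17, 15)


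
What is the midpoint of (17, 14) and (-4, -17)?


Midpoint = ((17+-4)/2, (14+-17)/2) = (6.5, -1.5)

(6.5, -1.5)


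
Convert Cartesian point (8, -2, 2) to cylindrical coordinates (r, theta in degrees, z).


r = sqrt(8^2 + (-2)^2) = 8.2462
theta = atan2(-2, 8) = 345.9638 deg
z = 2

r = 8.2462, theta = 345.9638 deg, z = 2


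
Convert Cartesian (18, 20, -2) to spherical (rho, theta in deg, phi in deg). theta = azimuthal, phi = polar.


rho = sqrt(18^2 + 20^2 + (-2)^2) = 26.9815
theta = atan2(20, 18) = 48.0128 deg
phi = acos(-2/26.9815) = 94.2509 deg

rho = 26.9815, theta = 48.0128 deg, phi = 94.2509 deg


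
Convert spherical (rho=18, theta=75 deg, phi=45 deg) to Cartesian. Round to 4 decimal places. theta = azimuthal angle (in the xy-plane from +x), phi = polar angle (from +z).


x = 18 * sin(45) * cos(75) = 3.2942
y = 18 * sin(45) * sin(75) = 12.2942
z = 18 * cos(45) = 12.7279

(3.2942, 12.2942, 12.7279)


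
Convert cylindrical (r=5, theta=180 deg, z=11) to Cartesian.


x = 5 * cos(180) = -5
y = 5 * sin(180) = 0
z = 11

(-5, 0, 11)


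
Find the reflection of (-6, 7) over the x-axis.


Reflection across x-axis: (x, y) -> (x, -y)
(-6, 7) -> (-6, -7)

(-6, -7)


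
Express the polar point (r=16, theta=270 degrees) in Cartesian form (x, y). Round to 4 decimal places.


x = 16 * cos(270) = 0
y = 16 * sin(270) = -16

(0, -16)


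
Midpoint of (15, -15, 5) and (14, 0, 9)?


Midpoint = ((15+14)/2, (-15+0)/2, (5+9)/2) = (14.5, -7.5, 7)

(14.5, -7.5, 7)


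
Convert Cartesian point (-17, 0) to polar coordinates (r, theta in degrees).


r = sqrt((-17)^2 + 0^2) = 17
theta = atan2(0, -17) = 180 degrees

r = 17, theta = 180 degrees


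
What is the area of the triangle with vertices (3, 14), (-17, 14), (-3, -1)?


Area = |x1(y2-y3) + x2(y3-y1) + x3(y1-y2)| / 2
= |3*(14--1) + -17*(-1-14) + -3*(14-14)| / 2
= 150

150


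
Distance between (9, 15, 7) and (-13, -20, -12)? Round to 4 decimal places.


d = sqrt((-13-9)^2 + (-20-15)^2 + (-12-7)^2) = 45.4973

45.4973


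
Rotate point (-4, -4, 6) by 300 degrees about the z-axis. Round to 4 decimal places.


x' = -4*cos(300) - -4*sin(300) = -5.4641
y' = -4*sin(300) + -4*cos(300) = 1.4641
z' = 6

(-5.4641, 1.4641, 6)


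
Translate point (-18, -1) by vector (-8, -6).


Translation: (x+dx, y+dy) = (-18+-8, -1+-6) = (-26, -7)

(-26, -7)


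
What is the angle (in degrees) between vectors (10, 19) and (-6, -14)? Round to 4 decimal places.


dot = 10*-6 + 19*-14 = -326
|u| = 21.4709, |v| = 15.2315
cos(angle) = -0.9968
angle = 175.44 degrees

175.44 degrees


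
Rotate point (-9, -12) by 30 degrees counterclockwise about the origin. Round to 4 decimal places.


x' = -9*cos(30) - -12*sin(30) = -1.7942
y' = -9*sin(30) + -12*cos(30) = -14.8923

(-1.7942, -14.8923)


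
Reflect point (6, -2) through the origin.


Reflection through origin: (x, y) -> (-x, -y)
(6, -2) -> (-6, 2)

(-6, 2)


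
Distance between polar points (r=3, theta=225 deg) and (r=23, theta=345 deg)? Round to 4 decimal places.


d = sqrt(r1^2 + r2^2 - 2*r1*r2*cos(t2-t1))
d = sqrt(3^2 + 23^2 - 2*3*23*cos(345-225)) = 24.6374

24.6374


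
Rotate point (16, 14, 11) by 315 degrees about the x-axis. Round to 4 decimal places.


x' = 16
y' = 14*cos(315) - 11*sin(315) = 17.6777
z' = 14*sin(315) + 11*cos(315) = -2.1213

(16, 17.6777, -2.1213)


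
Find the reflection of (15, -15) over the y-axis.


Reflection across y-axis: (x, y) -> (-x, y)
(15, -15) -> (-15, -15)

(-15, -15)


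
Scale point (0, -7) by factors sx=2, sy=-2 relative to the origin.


Scaling: (x*sx, y*sy) = (0*2, -7*-2) = (0, 14)

(0, 14)


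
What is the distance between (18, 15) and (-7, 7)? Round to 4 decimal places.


d = sqrt((-7-18)^2 + (7-15)^2) = 26.2488

26.2488


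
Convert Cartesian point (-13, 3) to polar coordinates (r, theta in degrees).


r = sqrt((-13)^2 + 3^2) = 13.3417
theta = atan2(3, -13) = 167.0054 degrees

r = 13.3417, theta = 167.0054 degrees


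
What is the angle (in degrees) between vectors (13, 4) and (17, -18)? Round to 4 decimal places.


dot = 13*17 + 4*-18 = 149
|u| = 13.6015, |v| = 24.7588
cos(angle) = 0.4425
angle = 63.7393 degrees

63.7393 degrees


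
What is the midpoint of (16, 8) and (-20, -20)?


Midpoint = ((16+-20)/2, (8+-20)/2) = (-2, -6)

(-2, -6)


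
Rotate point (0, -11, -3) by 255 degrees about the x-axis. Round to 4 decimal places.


x' = 0
y' = -11*cos(255) - -3*sin(255) = -0.0508
z' = -11*sin(255) + -3*cos(255) = 11.4016

(0, -0.0508, 11.4016)


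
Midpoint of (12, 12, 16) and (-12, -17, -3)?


Midpoint = ((12+-12)/2, (12+-17)/2, (16+-3)/2) = (0, -2.5, 6.5)

(0, -2.5, 6.5)


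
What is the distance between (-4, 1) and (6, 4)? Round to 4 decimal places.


d = sqrt((6--4)^2 + (4-1)^2) = 10.4403

10.4403


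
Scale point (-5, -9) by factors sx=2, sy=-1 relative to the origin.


Scaling: (x*sx, y*sy) = (-5*2, -9*-1) = (-10, 9)

(-10, 9)


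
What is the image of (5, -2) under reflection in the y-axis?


Reflection across y-axis: (x, y) -> (-x, y)
(5, -2) -> (-5, -2)

(-5, -2)


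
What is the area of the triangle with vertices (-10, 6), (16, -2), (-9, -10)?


Area = |x1(y2-y3) + x2(y3-y1) + x3(y1-y2)| / 2
= |-10*(-2--10) + 16*(-10-6) + -9*(6--2)| / 2
= 204

204


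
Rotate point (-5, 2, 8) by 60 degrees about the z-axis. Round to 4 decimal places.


x' = -5*cos(60) - 2*sin(60) = -4.2321
y' = -5*sin(60) + 2*cos(60) = -3.3301
z' = 8

(-4.2321, -3.3301, 8)


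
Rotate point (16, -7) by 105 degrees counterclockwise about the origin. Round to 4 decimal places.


x' = 16*cos(105) - -7*sin(105) = 2.6204
y' = 16*sin(105) + -7*cos(105) = 17.2665

(2.6204, 17.2665)


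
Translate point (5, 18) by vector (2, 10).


Translation: (x+dx, y+dy) = (5+2, 18+10) = (7, 28)

(7, 28)


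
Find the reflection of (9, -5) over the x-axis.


Reflection across x-axis: (x, y) -> (x, -y)
(9, -5) -> (9, 5)

(9, 5)


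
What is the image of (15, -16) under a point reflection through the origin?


Reflection through origin: (x, y) -> (-x, -y)
(15, -16) -> (-15, 16)

(-15, 16)


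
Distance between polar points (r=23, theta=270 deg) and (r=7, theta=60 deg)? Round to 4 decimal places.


d = sqrt(r1^2 + r2^2 - 2*r1*r2*cos(t2-t1))
d = sqrt(23^2 + 7^2 - 2*23*7*cos(60-270)) = 29.2722

29.2722


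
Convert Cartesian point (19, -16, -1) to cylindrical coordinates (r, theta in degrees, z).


r = sqrt(19^2 + (-16)^2) = 24.8395
theta = atan2(-16, 19) = 319.8991 deg
z = -1

r = 24.8395, theta = 319.8991 deg, z = -1


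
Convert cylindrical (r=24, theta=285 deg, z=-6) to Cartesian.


x = 24 * cos(285) = 6.2117
y = 24 * sin(285) = -23.1822
z = -6

(6.2117, -23.1822, -6)


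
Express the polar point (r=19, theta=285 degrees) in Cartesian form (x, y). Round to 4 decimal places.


x = 19 * cos(285) = 4.9176
y = 19 * sin(285) = -18.3526

(4.9176, -18.3526)


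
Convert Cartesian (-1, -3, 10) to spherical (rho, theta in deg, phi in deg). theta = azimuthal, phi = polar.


rho = sqrt((-1)^2 + (-3)^2 + 10^2) = 10.4881
theta = atan2(-3, -1) = 251.5651 deg
phi = acos(10/10.4881) = 17.5484 deg

rho = 10.4881, theta = 251.5651 deg, phi = 17.5484 deg


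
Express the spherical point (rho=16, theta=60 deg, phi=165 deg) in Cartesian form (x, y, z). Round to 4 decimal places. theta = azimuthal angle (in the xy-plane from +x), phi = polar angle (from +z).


x = 16 * sin(165) * cos(60) = 2.0706
y = 16 * sin(165) * sin(60) = 3.5863
z = 16 * cos(165) = -15.4548

(2.0706, 3.5863, -15.4548)


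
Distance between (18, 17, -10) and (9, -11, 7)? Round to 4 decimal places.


d = sqrt((9-18)^2 + (-11-17)^2 + (7--10)^2) = 33.9706

33.9706


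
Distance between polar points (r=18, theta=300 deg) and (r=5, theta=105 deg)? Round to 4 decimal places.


d = sqrt(r1^2 + r2^2 - 2*r1*r2*cos(t2-t1))
d = sqrt(18^2 + 5^2 - 2*18*5*cos(105-300)) = 22.8663

22.8663


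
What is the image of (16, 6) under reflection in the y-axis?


Reflection across y-axis: (x, y) -> (-x, y)
(16, 6) -> (-16, 6)

(-16, 6)


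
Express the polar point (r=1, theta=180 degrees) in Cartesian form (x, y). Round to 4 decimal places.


x = 1 * cos(180) = -1
y = 1 * sin(180) = 0

(-1, 0)


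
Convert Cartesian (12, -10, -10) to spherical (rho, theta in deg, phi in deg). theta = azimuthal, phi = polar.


rho = sqrt(12^2 + (-10)^2 + (-10)^2) = 18.5472
theta = atan2(-10, 12) = 320.1944 deg
phi = acos(-10/18.5472) = 122.6267 deg

rho = 18.5472, theta = 320.1944 deg, phi = 122.6267 deg


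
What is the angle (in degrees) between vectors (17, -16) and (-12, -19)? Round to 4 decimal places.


dot = 17*-12 + -16*-19 = 100
|u| = 23.3452, |v| = 22.4722
cos(angle) = 0.1906
angle = 79.0113 degrees

79.0113 degrees


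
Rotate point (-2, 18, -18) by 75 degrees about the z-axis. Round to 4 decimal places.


x' = -2*cos(75) - 18*sin(75) = -17.9043
y' = -2*sin(75) + 18*cos(75) = 2.7269
z' = -18

(-17.9043, 2.7269, -18)


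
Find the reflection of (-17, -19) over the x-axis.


Reflection across x-axis: (x, y) -> (x, -y)
(-17, -19) -> (-17, 19)

(-17, 19)


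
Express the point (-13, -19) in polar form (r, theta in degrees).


r = sqrt((-13)^2 + (-19)^2) = 23.0217
theta = atan2(-19, -13) = 235.6197 degrees

r = 23.0217, theta = 235.6197 degrees


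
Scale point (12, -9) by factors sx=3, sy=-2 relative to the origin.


Scaling: (x*sx, y*sy) = (12*3, -9*-2) = (36, 18)

(36, 18)


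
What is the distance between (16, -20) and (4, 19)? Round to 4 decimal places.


d = sqrt((4-16)^2 + (19--20)^2) = 40.8044

40.8044


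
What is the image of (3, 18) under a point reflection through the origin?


Reflection through origin: (x, y) -> (-x, -y)
(3, 18) -> (-3, -18)

(-3, -18)


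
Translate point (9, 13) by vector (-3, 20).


Translation: (x+dx, y+dy) = (9+-3, 13+20) = (6, 33)

(6, 33)


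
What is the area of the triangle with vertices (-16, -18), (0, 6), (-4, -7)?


Area = |x1(y2-y3) + x2(y3-y1) + x3(y1-y2)| / 2
= |-16*(6--7) + 0*(-7--18) + -4*(-18-6)| / 2
= 56

56


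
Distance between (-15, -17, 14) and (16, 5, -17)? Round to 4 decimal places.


d = sqrt((16--15)^2 + (5--17)^2 + (-17-14)^2) = 49.051

49.051


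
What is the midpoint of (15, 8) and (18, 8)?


Midpoint = ((15+18)/2, (8+8)/2) = (16.5, 8)

(16.5, 8)


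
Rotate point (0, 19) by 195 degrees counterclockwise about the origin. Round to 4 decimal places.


x' = 0*cos(195) - 19*sin(195) = 4.9176
y' = 0*sin(195) + 19*cos(195) = -18.3526

(4.9176, -18.3526)


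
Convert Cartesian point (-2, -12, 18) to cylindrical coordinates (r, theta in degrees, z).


r = sqrt((-2)^2 + (-12)^2) = 12.1655
theta = atan2(-12, -2) = 260.5377 deg
z = 18

r = 12.1655, theta = 260.5377 deg, z = 18


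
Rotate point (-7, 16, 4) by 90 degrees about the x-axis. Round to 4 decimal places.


x' = -7
y' = 16*cos(90) - 4*sin(90) = -4
z' = 16*sin(90) + 4*cos(90) = 16

(-7, -4, 16)


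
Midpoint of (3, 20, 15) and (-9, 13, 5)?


Midpoint = ((3+-9)/2, (20+13)/2, (15+5)/2) = (-3, 16.5, 10)

(-3, 16.5, 10)


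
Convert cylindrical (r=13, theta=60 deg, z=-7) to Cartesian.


x = 13 * cos(60) = 6.5
y = 13 * sin(60) = 11.2583
z = -7

(6.5, 11.2583, -7)


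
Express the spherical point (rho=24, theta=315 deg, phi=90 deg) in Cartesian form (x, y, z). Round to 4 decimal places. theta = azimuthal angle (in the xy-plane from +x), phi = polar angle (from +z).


x = 24 * sin(90) * cos(315) = 16.9706
y = 24 * sin(90) * sin(315) = -16.9706
z = 24 * cos(90) = 0

(16.9706, -16.9706, 0)


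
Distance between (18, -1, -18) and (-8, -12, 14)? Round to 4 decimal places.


d = sqrt((-8-18)^2 + (-12--1)^2 + (14--18)^2) = 42.6732

42.6732


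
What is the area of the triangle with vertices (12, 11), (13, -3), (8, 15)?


Area = |x1(y2-y3) + x2(y3-y1) + x3(y1-y2)| / 2
= |12*(-3-15) + 13*(15-11) + 8*(11--3)| / 2
= 26

26


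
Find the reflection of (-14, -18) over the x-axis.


Reflection across x-axis: (x, y) -> (x, -y)
(-14, -18) -> (-14, 18)

(-14, 18)


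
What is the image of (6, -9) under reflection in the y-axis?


Reflection across y-axis: (x, y) -> (-x, y)
(6, -9) -> (-6, -9)

(-6, -9)


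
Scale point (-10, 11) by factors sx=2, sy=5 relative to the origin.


Scaling: (x*sx, y*sy) = (-10*2, 11*5) = (-20, 55)

(-20, 55)


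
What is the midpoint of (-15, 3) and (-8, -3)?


Midpoint = ((-15+-8)/2, (3+-3)/2) = (-11.5, 0)

(-11.5, 0)


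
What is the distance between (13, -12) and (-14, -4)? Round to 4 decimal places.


d = sqrt((-14-13)^2 + (-4--12)^2) = 28.1603

28.1603


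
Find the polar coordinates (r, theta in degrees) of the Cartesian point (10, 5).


r = sqrt(10^2 + 5^2) = 11.1803
theta = atan2(5, 10) = 26.5651 degrees

r = 11.1803, theta = 26.5651 degrees


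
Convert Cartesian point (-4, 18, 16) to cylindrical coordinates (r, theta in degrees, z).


r = sqrt((-4)^2 + 18^2) = 18.4391
theta = atan2(18, -4) = 102.5288 deg
z = 16

r = 18.4391, theta = 102.5288 deg, z = 16


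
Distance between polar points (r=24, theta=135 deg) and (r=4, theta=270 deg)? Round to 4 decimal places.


d = sqrt(r1^2 + r2^2 - 2*r1*r2*cos(t2-t1))
d = sqrt(24^2 + 4^2 - 2*24*4*cos(270-135)) = 26.9771

26.9771


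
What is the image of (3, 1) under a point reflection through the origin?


Reflection through origin: (x, y) -> (-x, -y)
(3, 1) -> (-3, -1)

(-3, -1)


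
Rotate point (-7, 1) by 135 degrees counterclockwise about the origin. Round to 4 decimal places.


x' = -7*cos(135) - 1*sin(135) = 4.2426
y' = -7*sin(135) + 1*cos(135) = -5.6569

(4.2426, -5.6569)


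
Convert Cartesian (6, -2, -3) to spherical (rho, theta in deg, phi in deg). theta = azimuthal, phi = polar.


rho = sqrt(6^2 + (-2)^2 + (-3)^2) = 7
theta = atan2(-2, 6) = 341.5651 deg
phi = acos(-3/7) = 115.3769 deg

rho = 7, theta = 341.5651 deg, phi = 115.3769 deg


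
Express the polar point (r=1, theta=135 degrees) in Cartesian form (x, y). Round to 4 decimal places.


x = 1 * cos(135) = -0.7071
y = 1 * sin(135) = 0.7071

(-0.7071, 0.7071)


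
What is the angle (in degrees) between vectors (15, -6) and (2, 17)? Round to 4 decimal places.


dot = 15*2 + -6*17 = -72
|u| = 16.1555, |v| = 17.1172
cos(angle) = -0.2604
angle = 105.0916 degrees

105.0916 degrees


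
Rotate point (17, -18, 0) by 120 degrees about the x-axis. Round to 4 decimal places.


x' = 17
y' = -18*cos(120) - 0*sin(120) = 9
z' = -18*sin(120) + 0*cos(120) = -15.5885

(17, 9, -15.5885)


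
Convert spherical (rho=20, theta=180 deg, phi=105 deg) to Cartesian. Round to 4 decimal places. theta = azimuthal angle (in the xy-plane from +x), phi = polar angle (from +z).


x = 20 * sin(105) * cos(180) = -19.3185
y = 20 * sin(105) * sin(180) = 0
z = 20 * cos(105) = -5.1764

(-19.3185, 0, -5.1764)


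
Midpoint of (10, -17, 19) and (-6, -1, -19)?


Midpoint = ((10+-6)/2, (-17+-1)/2, (19+-19)/2) = (2, -9, 0)

(2, -9, 0)


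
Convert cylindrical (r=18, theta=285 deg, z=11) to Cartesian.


x = 18 * cos(285) = 4.6587
y = 18 * sin(285) = -17.3867
z = 11

(4.6587, -17.3867, 11)


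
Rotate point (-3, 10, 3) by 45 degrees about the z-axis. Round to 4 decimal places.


x' = -3*cos(45) - 10*sin(45) = -9.1924
y' = -3*sin(45) + 10*cos(45) = 4.9497
z' = 3

(-9.1924, 4.9497, 3)


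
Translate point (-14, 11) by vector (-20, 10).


Translation: (x+dx, y+dy) = (-14+-20, 11+10) = (-34, 21)

(-34, 21)


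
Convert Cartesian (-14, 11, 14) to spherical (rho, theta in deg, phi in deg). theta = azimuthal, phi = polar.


rho = sqrt((-14)^2 + 11^2 + 14^2) = 22.6495
theta = atan2(11, -14) = 141.8428 deg
phi = acos(14/22.6495) = 51.8214 deg

rho = 22.6495, theta = 141.8428 deg, phi = 51.8214 deg


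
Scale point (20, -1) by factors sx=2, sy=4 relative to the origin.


Scaling: (x*sx, y*sy) = (20*2, -1*4) = (40, -4)

(40, -4)


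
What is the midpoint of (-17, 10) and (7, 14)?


Midpoint = ((-17+7)/2, (10+14)/2) = (-5, 12)

(-5, 12)


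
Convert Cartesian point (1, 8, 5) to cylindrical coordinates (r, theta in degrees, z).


r = sqrt(1^2 + 8^2) = 8.0623
theta = atan2(8, 1) = 82.875 deg
z = 5

r = 8.0623, theta = 82.875 deg, z = 5


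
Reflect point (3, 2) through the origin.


Reflection through origin: (x, y) -> (-x, -y)
(3, 2) -> (-3, -2)

(-3, -2)


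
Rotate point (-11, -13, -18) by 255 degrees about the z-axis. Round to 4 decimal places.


x' = -11*cos(255) - -13*sin(255) = -9.71
y' = -11*sin(255) + -13*cos(255) = 13.9898
z' = -18

(-9.71, 13.9898, -18)


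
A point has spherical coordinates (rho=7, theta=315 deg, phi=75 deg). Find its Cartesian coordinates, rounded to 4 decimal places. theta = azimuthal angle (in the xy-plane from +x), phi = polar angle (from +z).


x = 7 * sin(75) * cos(315) = 4.7811
y = 7 * sin(75) * sin(315) = -4.7811
z = 7 * cos(75) = 1.8117

(4.7811, -4.7811, 1.8117)


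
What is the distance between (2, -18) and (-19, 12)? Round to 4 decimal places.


d = sqrt((-19-2)^2 + (12--18)^2) = 36.6197

36.6197


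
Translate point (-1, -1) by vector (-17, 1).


Translation: (x+dx, y+dy) = (-1+-17, -1+1) = (-18, 0)

(-18, 0)


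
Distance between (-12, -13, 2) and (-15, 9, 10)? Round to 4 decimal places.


d = sqrt((-15--12)^2 + (9--13)^2 + (10-2)^2) = 23.6008

23.6008


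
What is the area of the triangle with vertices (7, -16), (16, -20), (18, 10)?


Area = |x1(y2-y3) + x2(y3-y1) + x3(y1-y2)| / 2
= |7*(-20-10) + 16*(10--16) + 18*(-16--20)| / 2
= 139

139


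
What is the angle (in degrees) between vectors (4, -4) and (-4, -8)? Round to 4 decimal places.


dot = 4*-4 + -4*-8 = 16
|u| = 5.6569, |v| = 8.9443
cos(angle) = 0.3162
angle = 71.5651 degrees

71.5651 degrees


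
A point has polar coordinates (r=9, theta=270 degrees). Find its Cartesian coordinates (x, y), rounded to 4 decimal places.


x = 9 * cos(270) = 0
y = 9 * sin(270) = -9

(0, -9)


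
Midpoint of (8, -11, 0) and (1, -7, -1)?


Midpoint = ((8+1)/2, (-11+-7)/2, (0+-1)/2) = (4.5, -9, -0.5)

(4.5, -9, -0.5)


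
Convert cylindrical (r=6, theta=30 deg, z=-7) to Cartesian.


x = 6 * cos(30) = 5.1962
y = 6 * sin(30) = 3
z = -7

(5.1962, 3, -7)


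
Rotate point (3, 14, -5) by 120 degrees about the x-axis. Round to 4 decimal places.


x' = 3
y' = 14*cos(120) - -5*sin(120) = -2.6699
z' = 14*sin(120) + -5*cos(120) = 14.6244

(3, -2.6699, 14.6244)


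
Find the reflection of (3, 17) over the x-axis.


Reflection across x-axis: (x, y) -> (x, -y)
(3, 17) -> (3, -17)

(3, -17)


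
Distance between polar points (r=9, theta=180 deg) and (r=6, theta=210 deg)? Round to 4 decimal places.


d = sqrt(r1^2 + r2^2 - 2*r1*r2*cos(t2-t1))
d = sqrt(9^2 + 6^2 - 2*9*6*cos(210-180)) = 4.8445

4.8445


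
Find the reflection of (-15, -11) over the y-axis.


Reflection across y-axis: (x, y) -> (-x, y)
(-15, -11) -> (15, -11)

(15, -11)


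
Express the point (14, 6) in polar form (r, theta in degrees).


r = sqrt(14^2 + 6^2) = 15.2315
theta = atan2(6, 14) = 23.1986 degrees

r = 15.2315, theta = 23.1986 degrees


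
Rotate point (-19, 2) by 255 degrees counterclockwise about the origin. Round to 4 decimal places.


x' = -19*cos(255) - 2*sin(255) = 6.8494
y' = -19*sin(255) + 2*cos(255) = 17.835

(6.8494, 17.835)


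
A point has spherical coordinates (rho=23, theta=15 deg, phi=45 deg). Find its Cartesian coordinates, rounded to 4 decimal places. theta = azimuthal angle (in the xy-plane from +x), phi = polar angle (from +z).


x = 23 * sin(45) * cos(15) = 15.7093
y = 23 * sin(45) * sin(15) = 4.2093
z = 23 * cos(45) = 16.2635

(15.7093, 4.2093, 16.2635)


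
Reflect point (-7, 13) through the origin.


Reflection through origin: (x, y) -> (-x, -y)
(-7, 13) -> (7, -13)

(7, -13)


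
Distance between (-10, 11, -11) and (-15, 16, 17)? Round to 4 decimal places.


d = sqrt((-15--10)^2 + (16-11)^2 + (17--11)^2) = 28.8791

28.8791


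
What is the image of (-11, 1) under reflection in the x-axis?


Reflection across x-axis: (x, y) -> (x, -y)
(-11, 1) -> (-11, -1)

(-11, -1)


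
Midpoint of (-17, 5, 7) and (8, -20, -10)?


Midpoint = ((-17+8)/2, (5+-20)/2, (7+-10)/2) = (-4.5, -7.5, -1.5)

(-4.5, -7.5, -1.5)


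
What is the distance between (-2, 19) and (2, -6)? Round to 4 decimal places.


d = sqrt((2--2)^2 + (-6-19)^2) = 25.318

25.318


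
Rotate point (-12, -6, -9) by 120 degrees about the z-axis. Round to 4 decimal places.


x' = -12*cos(120) - -6*sin(120) = 11.1962
y' = -12*sin(120) + -6*cos(120) = -7.3923
z' = -9

(11.1962, -7.3923, -9)


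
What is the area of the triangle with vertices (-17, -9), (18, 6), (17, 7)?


Area = |x1(y2-y3) + x2(y3-y1) + x3(y1-y2)| / 2
= |-17*(6-7) + 18*(7--9) + 17*(-9-6)| / 2
= 25

25


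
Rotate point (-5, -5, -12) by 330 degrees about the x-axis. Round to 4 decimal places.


x' = -5
y' = -5*cos(330) - -12*sin(330) = -10.3301
z' = -5*sin(330) + -12*cos(330) = -7.8923

(-5, -10.3301, -7.8923)


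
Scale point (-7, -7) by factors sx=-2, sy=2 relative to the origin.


Scaling: (x*sx, y*sy) = (-7*-2, -7*2) = (14, -14)

(14, -14)


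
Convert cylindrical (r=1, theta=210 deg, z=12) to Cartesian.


x = 1 * cos(210) = -0.866
y = 1 * sin(210) = -0.5
z = 12

(-0.866, -0.5, 12)


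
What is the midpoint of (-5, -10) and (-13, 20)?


Midpoint = ((-5+-13)/2, (-10+20)/2) = (-9, 5)

(-9, 5)


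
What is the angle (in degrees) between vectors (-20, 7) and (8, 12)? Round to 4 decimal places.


dot = -20*8 + 7*12 = -76
|u| = 21.1896, |v| = 14.4222
cos(angle) = -0.2487
angle = 104.4 degrees

104.4 degrees


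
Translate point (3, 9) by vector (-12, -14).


Translation: (x+dx, y+dy) = (3+-12, 9+-14) = (-9, -5)

(-9, -5)


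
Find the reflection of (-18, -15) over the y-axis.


Reflection across y-axis: (x, y) -> (-x, y)
(-18, -15) -> (18, -15)

(18, -15)


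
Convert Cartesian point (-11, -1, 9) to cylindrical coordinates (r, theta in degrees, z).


r = sqrt((-11)^2 + (-1)^2) = 11.0454
theta = atan2(-1, -11) = 185.1944 deg
z = 9

r = 11.0454, theta = 185.1944 deg, z = 9


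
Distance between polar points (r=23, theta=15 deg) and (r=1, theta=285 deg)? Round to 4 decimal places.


d = sqrt(r1^2 + r2^2 - 2*r1*r2*cos(t2-t1))
d = sqrt(23^2 + 1^2 - 2*23*1*cos(285-15)) = 23.0217

23.0217


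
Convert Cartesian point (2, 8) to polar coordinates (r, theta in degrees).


r = sqrt(2^2 + 8^2) = 8.2462
theta = atan2(8, 2) = 75.9638 degrees

r = 8.2462, theta = 75.9638 degrees


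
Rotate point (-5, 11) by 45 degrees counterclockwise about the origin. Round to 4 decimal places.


x' = -5*cos(45) - 11*sin(45) = -11.3137
y' = -5*sin(45) + 11*cos(45) = 4.2426

(-11.3137, 4.2426)


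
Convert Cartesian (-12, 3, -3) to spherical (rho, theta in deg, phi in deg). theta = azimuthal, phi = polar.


rho = sqrt((-12)^2 + 3^2 + (-3)^2) = 12.7279
theta = atan2(3, -12) = 165.9638 deg
phi = acos(-3/12.7279) = 103.633 deg

rho = 12.7279, theta = 165.9638 deg, phi = 103.633 deg


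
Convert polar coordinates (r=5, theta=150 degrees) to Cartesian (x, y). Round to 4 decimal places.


x = 5 * cos(150) = -4.3301
y = 5 * sin(150) = 2.5

(-4.3301, 2.5)


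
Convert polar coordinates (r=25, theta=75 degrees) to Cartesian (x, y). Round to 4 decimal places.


x = 25 * cos(75) = 6.4705
y = 25 * sin(75) = 24.1481

(6.4705, 24.1481)


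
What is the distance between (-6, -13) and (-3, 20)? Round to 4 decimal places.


d = sqrt((-3--6)^2 + (20--13)^2) = 33.1361

33.1361


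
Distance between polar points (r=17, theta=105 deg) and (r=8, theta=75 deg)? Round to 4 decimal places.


d = sqrt(r1^2 + r2^2 - 2*r1*r2*cos(t2-t1))
d = sqrt(17^2 + 8^2 - 2*17*8*cos(75-105)) = 10.837

10.837


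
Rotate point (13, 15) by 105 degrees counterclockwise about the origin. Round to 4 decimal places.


x' = 13*cos(105) - 15*sin(105) = -17.8535
y' = 13*sin(105) + 15*cos(105) = 8.6748

(-17.8535, 8.6748)


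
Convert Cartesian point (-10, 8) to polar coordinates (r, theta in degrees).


r = sqrt((-10)^2 + 8^2) = 12.8062
theta = atan2(8, -10) = 141.3402 degrees

r = 12.8062, theta = 141.3402 degrees


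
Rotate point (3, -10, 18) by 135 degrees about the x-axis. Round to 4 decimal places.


x' = 3
y' = -10*cos(135) - 18*sin(135) = -5.6569
z' = -10*sin(135) + 18*cos(135) = -19.799

(3, -5.6569, -19.799)


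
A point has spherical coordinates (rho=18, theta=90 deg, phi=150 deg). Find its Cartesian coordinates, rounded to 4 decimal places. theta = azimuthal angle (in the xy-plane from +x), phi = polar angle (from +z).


x = 18 * sin(150) * cos(90) = 0
y = 18 * sin(150) * sin(90) = 9
z = 18 * cos(150) = -15.5885

(0, 9, -15.5885)


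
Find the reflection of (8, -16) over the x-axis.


Reflection across x-axis: (x, y) -> (x, -y)
(8, -16) -> (8, 16)

(8, 16)


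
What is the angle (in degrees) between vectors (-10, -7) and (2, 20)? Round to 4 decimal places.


dot = -10*2 + -7*20 = -160
|u| = 12.2066, |v| = 20.0998
cos(angle) = -0.6521
angle = 130.7026 degrees

130.7026 degrees


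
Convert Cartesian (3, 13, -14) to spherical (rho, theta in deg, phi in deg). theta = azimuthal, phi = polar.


rho = sqrt(3^2 + 13^2 + (-14)^2) = 19.3391
theta = atan2(13, 3) = 77.0054 deg
phi = acos(-14/19.3391) = 136.3793 deg

rho = 19.3391, theta = 77.0054 deg, phi = 136.3793 deg


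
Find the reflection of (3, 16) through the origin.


Reflection through origin: (x, y) -> (-x, -y)
(3, 16) -> (-3, -16)

(-3, -16)


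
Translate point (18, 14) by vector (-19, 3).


Translation: (x+dx, y+dy) = (18+-19, 14+3) = (-1, 17)

(-1, 17)


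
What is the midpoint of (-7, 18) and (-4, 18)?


Midpoint = ((-7+-4)/2, (18+18)/2) = (-5.5, 18)

(-5.5, 18)


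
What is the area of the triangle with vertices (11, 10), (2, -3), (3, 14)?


Area = |x1(y2-y3) + x2(y3-y1) + x3(y1-y2)| / 2
= |11*(-3-14) + 2*(14-10) + 3*(10--3)| / 2
= 70

70


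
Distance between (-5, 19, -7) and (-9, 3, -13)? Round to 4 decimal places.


d = sqrt((-9--5)^2 + (3-19)^2 + (-13--7)^2) = 17.5499

17.5499


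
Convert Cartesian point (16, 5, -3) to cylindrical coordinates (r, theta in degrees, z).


r = sqrt(16^2 + 5^2) = 16.7631
theta = atan2(5, 16) = 17.354 deg
z = -3

r = 16.7631, theta = 17.354 deg, z = -3


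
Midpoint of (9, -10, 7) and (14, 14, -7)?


Midpoint = ((9+14)/2, (-10+14)/2, (7+-7)/2) = (11.5, 2, 0)

(11.5, 2, 0)


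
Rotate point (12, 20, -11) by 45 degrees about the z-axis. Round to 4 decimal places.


x' = 12*cos(45) - 20*sin(45) = -5.6569
y' = 12*sin(45) + 20*cos(45) = 22.6274
z' = -11

(-5.6569, 22.6274, -11)


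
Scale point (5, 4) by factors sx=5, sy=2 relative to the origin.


Scaling: (x*sx, y*sy) = (5*5, 4*2) = (25, 8)

(25, 8)


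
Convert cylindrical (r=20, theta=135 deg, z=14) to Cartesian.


x = 20 * cos(135) = -14.1421
y = 20 * sin(135) = 14.1421
z = 14

(-14.1421, 14.1421, 14)


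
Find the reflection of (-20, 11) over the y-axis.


Reflection across y-axis: (x, y) -> (-x, y)
(-20, 11) -> (20, 11)

(20, 11)


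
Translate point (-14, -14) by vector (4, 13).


Translation: (x+dx, y+dy) = (-14+4, -14+13) = (-10, -1)

(-10, -1)


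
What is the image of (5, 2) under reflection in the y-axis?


Reflection across y-axis: (x, y) -> (-x, y)
(5, 2) -> (-5, 2)

(-5, 2)


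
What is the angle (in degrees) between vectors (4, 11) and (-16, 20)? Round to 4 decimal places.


dot = 4*-16 + 11*20 = 156
|u| = 11.7047, |v| = 25.6125
cos(angle) = 0.5204
angle = 58.6429 degrees

58.6429 degrees


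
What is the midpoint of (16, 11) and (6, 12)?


Midpoint = ((16+6)/2, (11+12)/2) = (11, 11.5)

(11, 11.5)


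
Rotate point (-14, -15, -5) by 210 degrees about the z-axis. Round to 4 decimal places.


x' = -14*cos(210) - -15*sin(210) = 4.6244
y' = -14*sin(210) + -15*cos(210) = 19.9904
z' = -5

(4.6244, 19.9904, -5)
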